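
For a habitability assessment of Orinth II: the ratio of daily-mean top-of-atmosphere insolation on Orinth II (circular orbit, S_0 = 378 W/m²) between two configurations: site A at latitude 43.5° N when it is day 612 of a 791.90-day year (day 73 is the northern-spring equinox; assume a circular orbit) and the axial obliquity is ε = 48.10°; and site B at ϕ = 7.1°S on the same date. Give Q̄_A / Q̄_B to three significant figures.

Q̄_A / Q̄_B ≈ 0.0282

— Configuration A (ϕ=+43.5°):
Solar longitude: L_s = 360° × (612 − 73)/791.90 = 245.031°.
sin δ = sin 48.10° × sin 245.031° = -0.67475, so δ = -42.434°.
cos h₀ = −tan(+43.5°) tan(-42.434°) = 0.8676, h₀ = 0.5205 rad.
Bracket: h₀ sin ϕ sin δ + cos ϕ cos δ sin h₀ = 0.5205×0.68835×-0.67475 + 0.72537×0.73805×0.49732 = -0.241754 + 0.266245 = 0.024491.
Q̄ = (S_0/π) × [bracket] = (378/π) × 0.024491 = 2.9468 W/m².
— Configuration B (ϕ=-7.1°):
cos h₀ = −tan(-7.1°) tan(-42.434°) = -0.1139, h₀ = 1.6849 rad.
Bracket: h₀ sin ϕ sin δ + cos ϕ cos δ sin h₀ = 1.6849×-0.12360×-0.67475 + 0.99233×0.73805×0.99350 = 0.140519 + 0.727629 = 0.868148.
Q̄ = (S_0/π) × [bracket] = (378/π) × 0.868148 = 104.46 W/m².
Ratio Q̄_A / Q̄_B = 2.9468 / 104.46 = 0.02821.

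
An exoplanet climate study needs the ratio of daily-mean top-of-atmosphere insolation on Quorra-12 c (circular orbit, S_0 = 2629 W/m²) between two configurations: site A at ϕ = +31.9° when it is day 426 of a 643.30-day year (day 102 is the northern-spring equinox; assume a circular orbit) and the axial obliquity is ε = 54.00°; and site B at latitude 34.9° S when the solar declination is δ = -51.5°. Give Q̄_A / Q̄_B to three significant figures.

Q̄_A / Q̄_B ≈ 0.584

— Configuration A (ϕ=+31.9°):
Solar longitude: L_s = 360° × (426 − 102)/643.30 = 181.315°.
sin δ = sin 54.00° × sin 181.315° = -0.01857, so δ = -1.064°.
cos h₀ = −tan(+31.9°) tan(-1.064°) = 0.0116, h₀ = 1.5592 rad.
Bracket: h₀ sin ϕ sin δ + cos ϕ cos δ sin h₀ = 1.5592×0.52844×-0.01857 + 0.84897×0.99983×0.99993 = -0.015301 + 0.848766 = 0.833465.
Q̄ = (S_0/π) × [bracket] = (2629/π) × 0.833465 = 697.47 W/m².
— Configuration B (ϕ=-34.9°):
cos h₀ = −tan(-34.9°) tan(-51.500°) = -0.8770, h₀ = 2.6404 rad.
Bracket: h₀ sin ϕ sin δ + cos ϕ cos δ sin h₀ = 2.6404×-0.57215×-0.78261 + 0.82015×0.62251×0.48046 = 1.182293 + 0.245300 = 1.427593.
Q̄ = (S_0/π) × [bracket] = (2629/π) × 1.427593 = 1194.7 W/m².
Ratio Q̄_A / Q̄_B = 697.47 / 1194.7 = 0.5838.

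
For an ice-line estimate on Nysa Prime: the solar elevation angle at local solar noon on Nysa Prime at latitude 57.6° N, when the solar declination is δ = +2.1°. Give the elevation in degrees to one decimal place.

At local noon the hour angle is zero, so the zenith angle equals |φ − δ| = |+57.6° − (+2.100°)| = 55.500°.
Elevation = 90° − 55.500° = 34.5°.

34.5°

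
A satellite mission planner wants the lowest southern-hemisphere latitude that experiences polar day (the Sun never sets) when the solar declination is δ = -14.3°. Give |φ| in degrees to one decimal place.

Polar day requires cos H₀ = −tan φ tan δ ≤ −1, i.e. tan φ tan δ ≥ 1.
The boundary is |tan φ| · |tan δ| = 1, so |φ| = 90° − |δ| = 90° − 14.3° = 75.7° in the southern hemisphere.

|φ| = 75.7°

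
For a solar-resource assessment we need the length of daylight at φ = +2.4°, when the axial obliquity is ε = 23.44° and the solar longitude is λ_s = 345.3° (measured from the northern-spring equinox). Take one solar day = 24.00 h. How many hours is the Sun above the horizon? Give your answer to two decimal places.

Solar declination: sin δ = sin ε · sin λ_s = sin 23.44° × sin 345.3° = -0.10094, so δ = -5.793°.
cos H₀ = −tan φ · tan δ = −tan(+2.4°) × tan(-5.793°) = 0.0043, so H₀ = 1.5665 rad = 89.76°.
Daylight = 2H₀/(2π) × 24.00 h = (1.5665/π) × 24.00 = 11.97 h.

11.97 h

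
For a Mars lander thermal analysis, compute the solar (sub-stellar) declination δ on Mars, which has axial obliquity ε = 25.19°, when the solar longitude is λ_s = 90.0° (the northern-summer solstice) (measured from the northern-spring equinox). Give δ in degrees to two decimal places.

sin δ = sin ε · sin λ_s = sin 25.19° × sin 90.0° = 0.425621.
δ = arcsin(0.425621) = +25.19°.

δ = +25.19°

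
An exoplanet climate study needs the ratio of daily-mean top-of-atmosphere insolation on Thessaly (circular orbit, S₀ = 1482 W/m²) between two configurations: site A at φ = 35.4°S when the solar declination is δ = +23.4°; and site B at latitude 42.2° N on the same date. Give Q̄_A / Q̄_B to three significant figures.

— Configuration A (φ=-35.4°):
cos H₀ = −tan(-35.4°) tan(+23.400°) = 0.3075, H₀ = 1.2582 rad.
Bracket: H₀ sin φ sin δ + cos φ cos δ sin H₀ = 1.2582×-0.57928×0.39715 + 0.81513×0.91775×0.95154 = -0.289463 + 0.711833 = 0.422370.
Q̄ = (S₀/π) × [bracket] = (1482/π) × 0.422370 = 199.25 W/m².
— Configuration B (φ=+42.2°):
cos H₀ = −tan(+42.2°) tan(+23.400°) = -0.3924, H₀ = 1.9740 rad.
Bracket: H₀ sin φ sin δ + cos φ cos δ sin H₀ = 1.9740×0.67172×0.39715 + 0.74080×0.91775×0.91980 = 0.526611 + 0.625344 = 1.151955.
Q̄ = (S₀/π) × [bracket] = (1482/π) × 1.151955 = 543.42 W/m².
Ratio Q̄_A / Q̄_B = 199.25 / 543.42 = 0.3667.

Q̄_A / Q̄_B ≈ 0.367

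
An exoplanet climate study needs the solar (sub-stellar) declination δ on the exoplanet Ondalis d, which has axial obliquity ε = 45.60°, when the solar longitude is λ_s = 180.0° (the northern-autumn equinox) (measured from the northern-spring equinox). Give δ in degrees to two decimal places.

δ = +0.00°

sin δ = sin ε · sin λ_s = sin 45.60° × sin 180.0° = 0.000000.
δ = arcsin(0.000000) = +0.00°.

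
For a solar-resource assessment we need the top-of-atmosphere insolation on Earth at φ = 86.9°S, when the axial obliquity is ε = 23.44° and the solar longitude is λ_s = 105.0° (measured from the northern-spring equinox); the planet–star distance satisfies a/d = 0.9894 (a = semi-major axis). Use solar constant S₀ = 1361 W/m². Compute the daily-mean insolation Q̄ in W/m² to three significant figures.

Q̄ ≈ 0.00 W/m²

Solar declination: sin δ = sin ε · sin λ_s = sin 23.44° × sin 105.0° = 0.38423, so δ = +22.596°.
cos H₀ = −tan(-86.9°) tan(+22.596°) = 7.6846 ≥ 1 ⇒ polar night, H₀ = 0 and Q̄ = 0.
Inverse-square distance factor (a/d)² = 0.9894² = 0.978912.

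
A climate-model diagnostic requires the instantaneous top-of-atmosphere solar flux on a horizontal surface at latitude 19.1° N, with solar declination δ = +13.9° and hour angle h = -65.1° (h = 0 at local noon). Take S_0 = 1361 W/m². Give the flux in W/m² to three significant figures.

633 W/m²

cos θ_z = sin ϕ sin δ + cos ϕ cos δ cos h = 0.078607 + 0.386207 = 0.464814.
Flux = S_0 · cos θ_z = 1361 × 0.464814 = 632.6 W/m².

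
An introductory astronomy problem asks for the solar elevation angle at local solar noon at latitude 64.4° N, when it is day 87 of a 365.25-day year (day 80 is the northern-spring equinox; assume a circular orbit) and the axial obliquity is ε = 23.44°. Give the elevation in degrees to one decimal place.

28.3°

Solar longitude: L_s = 360° × (87 − 80)/365.25 = 6.899°.
sin δ = sin 23.44° × sin 6.899° = 0.04778, so δ = +2.739°.
At local noon the hour angle is zero, so the zenith angle equals |ϕ − δ| = |+64.4° − (+2.739°)| = 61.661°.
Elevation = 90° − 61.661° = 28.3°.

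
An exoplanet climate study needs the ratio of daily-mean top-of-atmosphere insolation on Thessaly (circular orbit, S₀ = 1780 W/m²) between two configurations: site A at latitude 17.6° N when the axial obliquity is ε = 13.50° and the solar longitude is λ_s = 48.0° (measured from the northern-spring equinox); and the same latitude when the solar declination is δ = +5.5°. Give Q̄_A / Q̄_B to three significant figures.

— Configuration A (φ=+17.6°):
Solar declination: sin δ = sin ε · sin λ_s = sin 13.50° × sin 48.0° = 0.17348, so δ = +9.990°.
cos H₀ = −tan(+17.6°) tan(+9.990°) = -0.0559, H₀ = 1.6267 rad.
Bracket: H₀ sin φ sin δ + cos φ cos δ sin H₀ = 1.6267×0.30237×0.17348 + 0.95319×0.98484×0.99844 = 0.085329 + 0.937275 = 1.022604.
Q̄ = (S₀/π) × [bracket] = (1780/π) × 1.022604 = 579.40 W/m².
— Configuration B (φ=+17.6°):
cos H₀ = −tan(+17.6°) tan(+5.500°) = -0.0305, H₀ = 1.6013 rad.
Bracket: H₀ sin φ sin δ + cos φ cos δ sin H₀ = 1.6013×0.30237×0.09585 + 0.95319×0.99540×0.99953 = 0.046409 + 0.948359 = 0.994768.
Q̄ = (S₀/π) × [bracket] = (1780/π) × 0.994768 = 563.63 W/m².
Ratio Q̄_A / Q̄_B = 579.40 / 563.63 = 1.028.

Q̄_A / Q̄_B ≈ 1.03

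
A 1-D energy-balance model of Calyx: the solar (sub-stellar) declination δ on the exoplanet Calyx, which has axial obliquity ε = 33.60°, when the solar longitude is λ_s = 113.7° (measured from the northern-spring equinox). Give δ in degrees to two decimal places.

sin δ = sin ε · sin λ_s = sin 33.60° × sin 113.7° = 0.506720.
δ = arcsin(0.506720) = +30.45°.

δ = +30.45°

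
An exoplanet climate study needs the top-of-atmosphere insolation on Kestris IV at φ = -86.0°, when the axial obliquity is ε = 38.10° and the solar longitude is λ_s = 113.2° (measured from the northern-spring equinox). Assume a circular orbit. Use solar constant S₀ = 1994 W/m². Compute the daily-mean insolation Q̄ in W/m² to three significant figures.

Q̄ ≈ 0.00 W/m²

Solar declination: sin δ = sin ε · sin λ_s = sin 38.10° × sin 113.2° = 0.56714, so δ = +34.551°.
cos H₀ = −tan(-86.0°) tan(+34.551°) = 9.8473 ≥ 1 ⇒ polar night, H₀ = 0 and Q̄ = 0.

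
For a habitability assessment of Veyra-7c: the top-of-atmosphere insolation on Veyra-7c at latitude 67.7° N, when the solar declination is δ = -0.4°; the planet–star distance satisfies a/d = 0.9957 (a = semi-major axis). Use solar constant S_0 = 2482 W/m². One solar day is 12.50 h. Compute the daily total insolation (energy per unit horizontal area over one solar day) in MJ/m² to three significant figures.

cos h₀ = −tan(+67.7°) tan(-0.400°) = 0.0170, h₀ = 1.5538 rad.
Bracket: h₀ sin ϕ sin δ + cos ϕ cos δ sin h₀ = 1.5538×0.92521×-0.00698 + 0.37946×0.99998×0.99986 = -0.010034 + 0.379399 = 0.369365.
Inverse-square distance factor (a/d)² = 0.9957² = 0.991418.
Q̄ = (S_0/π) × 0.991418 × [bracket] = (2482/π) × 0.991418 × 0.369365 = 289.31 W/m².
Daily total = Q̄ × 12.50 h × 3600 s/h = 289.31 × 12.50 × 3600 / 10⁶ = 13.02 MJ/m².

13.0 MJ/m²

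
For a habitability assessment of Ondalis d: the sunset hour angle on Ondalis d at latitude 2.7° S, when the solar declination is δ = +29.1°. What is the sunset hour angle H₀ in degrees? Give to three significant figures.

H₀ = 88.5°

cos H₀ = −tan φ · tan δ = −tan(-2.7°) × tan(+29.100°) = 0.0262, so H₀ = 1.5445 rad = 88.50°.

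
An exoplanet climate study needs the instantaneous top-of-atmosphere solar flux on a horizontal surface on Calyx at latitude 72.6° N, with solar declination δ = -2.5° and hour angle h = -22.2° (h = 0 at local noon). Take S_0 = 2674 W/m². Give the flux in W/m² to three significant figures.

628 W/m²

cos θ_z = sin ϕ sin δ + cos ϕ cos δ cos h = -0.041623 + 0.276610 = 0.234987.
Flux = S_0 · cos θ_z = 2674 × 0.234987 = 628.4 W/m².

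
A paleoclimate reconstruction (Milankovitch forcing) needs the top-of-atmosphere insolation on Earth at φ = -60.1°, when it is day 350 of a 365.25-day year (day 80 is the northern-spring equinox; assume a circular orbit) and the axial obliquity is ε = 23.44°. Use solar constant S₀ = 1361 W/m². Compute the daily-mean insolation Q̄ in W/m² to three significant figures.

Solar longitude: λ_s = 360° × (350 − 80)/365.25 = 266.119°.
sin δ = sin 23.44° × sin 266.119° = -0.39688, so δ = -23.383°.
cos H₀ = −tan(-60.1°) tan(-23.383°) = -0.7519, H₀ = 2.4218 rad.
Bracket: H₀ sin φ sin δ + cos φ cos δ sin H₀ = 2.4218×-0.86690×-0.39688 + 0.49849×0.91787×0.65923 = 0.833233 + 0.301630 = 1.134863.
Q̄ = (S₀/π) × [bracket] = (1361/π) × 1.134863 = 491.6 W/m².

Q̄ ≈ 492 W/m²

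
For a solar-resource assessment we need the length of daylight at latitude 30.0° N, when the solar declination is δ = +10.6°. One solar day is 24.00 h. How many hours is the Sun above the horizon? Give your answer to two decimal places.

cos H₀ = −tan φ · tan δ = −tan(+30.0°) × tan(+10.600°) = -0.1080, so H₀ = 1.6791 rad = 96.20°.
Daylight = 2H₀/(2π) × 24.00 h = (1.6791/π) × 24.00 = 12.83 h.

12.83 h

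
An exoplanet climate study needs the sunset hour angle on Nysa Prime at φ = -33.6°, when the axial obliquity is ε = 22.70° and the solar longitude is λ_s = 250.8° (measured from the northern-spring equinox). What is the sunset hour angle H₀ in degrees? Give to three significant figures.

Solar declination: sin δ = sin ε · sin λ_s = sin 22.70° × sin 250.8° = -0.36444, so δ = -21.373°.
cos H₀ = −tan φ · tan δ = −tan(-33.6°) × tan(-21.373°) = -0.2600, so H₀ = 1.8338 rad = 105.07°.

H₀ = 105°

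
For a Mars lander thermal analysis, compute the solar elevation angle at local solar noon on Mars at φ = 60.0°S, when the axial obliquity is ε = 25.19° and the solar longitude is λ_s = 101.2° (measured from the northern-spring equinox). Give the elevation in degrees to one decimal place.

5.3°

Solar declination: sin δ = sin ε · sin λ_s = sin 25.19° × sin 101.2° = 0.41752, so δ = +24.678°.
At local noon the hour angle is zero, so the zenith angle equals |φ − δ| = |-60.0° − (+24.678°)| = 84.678°.
Elevation = 90° − 84.678° = 5.3°.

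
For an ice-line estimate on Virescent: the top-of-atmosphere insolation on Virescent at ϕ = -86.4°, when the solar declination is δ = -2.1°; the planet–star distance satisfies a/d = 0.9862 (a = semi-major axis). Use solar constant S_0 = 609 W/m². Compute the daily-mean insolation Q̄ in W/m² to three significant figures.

cos h₀ = −tan(-86.4°) tan(-2.100°) = -0.5828, h₀ = 2.1930 rad.
Bracket: h₀ sin ϕ sin δ + cos ϕ cos δ sin h₀ = 2.1930×-0.99803×-0.03664 + 0.06279×0.99933×0.81260 = 0.080193 + 0.050989 = 0.131182.
Inverse-square distance factor (a/d)² = 0.9862² = 0.972590.
Q̄ = (S_0/π) × 0.972590 × [bracket] = (609/π) × 0.972590 × 0.131182 = 24.73 W/m².

Q̄ ≈ 24.7 W/m²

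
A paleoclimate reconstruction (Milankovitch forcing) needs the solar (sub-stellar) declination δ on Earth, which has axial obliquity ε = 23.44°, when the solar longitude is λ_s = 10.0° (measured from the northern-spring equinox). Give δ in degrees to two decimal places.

δ = +3.96°

sin δ = sin ε · sin λ_s = sin 23.44° × sin 10.0° = 0.069075.
δ = arcsin(0.069075) = +3.96°.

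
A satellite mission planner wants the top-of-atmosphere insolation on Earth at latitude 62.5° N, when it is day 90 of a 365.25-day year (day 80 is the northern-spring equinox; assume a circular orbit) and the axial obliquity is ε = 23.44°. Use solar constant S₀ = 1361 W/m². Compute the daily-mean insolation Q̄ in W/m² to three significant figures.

Q̄ ≈ 242 W/m²

Solar longitude: λ_s = 360° × (90 − 80)/365.25 = 9.856°.
sin δ = sin 23.44° × sin 9.856° = 0.06809, so δ = +3.904°.
cos H₀ = −tan(+62.5°) tan(+3.904°) = -0.1311, H₀ = 1.7023 rad.
Bracket: H₀ sin φ sin δ + cos φ cos δ sin H₀ = 1.7023×0.88701×0.06809 + 0.46175×0.99768×0.99137 = 0.102813 + 0.456703 = 0.559516.
Q̄ = (S₀/π) × [bracket] = (1361/π) × 0.559516 = 242.4 W/m².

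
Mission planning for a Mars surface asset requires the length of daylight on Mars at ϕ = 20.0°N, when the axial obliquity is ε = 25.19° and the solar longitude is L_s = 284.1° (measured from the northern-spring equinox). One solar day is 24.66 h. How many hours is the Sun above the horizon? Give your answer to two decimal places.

Solar declination: sin δ = sin ε · sin L_s = sin 25.19° × sin 284.1° = -0.41280, so δ = -24.381°.
cos h₀ = −tan ϕ · tan δ = −tan(+20.0°) × tan(-24.381°) = 0.1650, so h₀ = 1.4051 rad = 80.51°.
Daylight = 2h₀/(2π) × 24.66 h = (1.4051/π) × 24.66 = 11.03 h.

11.03 h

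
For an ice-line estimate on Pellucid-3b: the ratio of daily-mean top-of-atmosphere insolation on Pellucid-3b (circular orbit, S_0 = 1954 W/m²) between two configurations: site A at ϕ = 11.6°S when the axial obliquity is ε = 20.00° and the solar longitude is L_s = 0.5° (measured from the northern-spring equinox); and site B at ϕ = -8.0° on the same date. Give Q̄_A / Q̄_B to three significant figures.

Q̄_A / Q̄_B ≈ 0.989

— Configuration A (ϕ=-11.6°):
Solar declination: sin δ = sin ε · sin L_s = sin 20.00° × sin 0.5° = 0.00298, so δ = +0.171°.
cos h₀ = −tan(-11.6°) tan(+0.171°) = 0.0006, h₀ = 1.5702 rad.
Bracket: h₀ sin ϕ sin δ + cos ϕ cos δ sin h₀ = 1.5702×-0.20108×0.00298 + 0.97958×1.00000×1.00000 = -0.000941 + 0.979580 = 0.978639.
Q̄ = (S_0/π) × [bracket] = (1954/π) × 0.978639 = 608.69 W/m².
— Configuration B (ϕ=-8.0°):
cos h₀ = −tan(-8.0°) tan(+0.171°) = 0.0004, h₀ = 1.5704 rad.
Bracket: h₀ sin ϕ sin δ + cos ϕ cos δ sin h₀ = 1.5704×-0.13917×0.00298 + 0.99027×1.00000×1.00000 = -0.000651 + 0.990270 = 0.989619.
Q̄ = (S_0/π) × [bracket] = (1954/π) × 0.989619 = 615.52 W/m².
Ratio Q̄_A / Q̄_B = 608.69 / 615.52 = 0.9889.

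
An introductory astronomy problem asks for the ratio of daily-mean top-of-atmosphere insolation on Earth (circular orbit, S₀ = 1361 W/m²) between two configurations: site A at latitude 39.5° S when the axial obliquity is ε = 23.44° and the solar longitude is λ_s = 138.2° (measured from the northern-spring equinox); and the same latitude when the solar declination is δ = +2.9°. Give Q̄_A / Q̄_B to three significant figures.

Q̄_A / Q̄_B ≈ 0.691

— Configuration A (φ=-39.5°):
Solar declination: sin δ = sin ε · sin λ_s = sin 23.44° × sin 138.2° = 0.26514, so δ = +15.375°.
cos H₀ = −tan(-39.5°) tan(+15.375°) = 0.2267, H₀ = 1.3421 rad.
Bracket: H₀ sin φ sin δ + cos φ cos δ sin H₀ = 1.3421×-0.63608×0.26514 + 0.77162×0.96421×0.97397 = -0.226346 + 0.724637 = 0.498291.
Q̄ = (S₀/π) × [bracket] = (1361/π) × 0.498291 = 215.87 W/m².
— Configuration B (φ=-39.5°):
cos H₀ = −tan(-39.5°) tan(+2.900°) = 0.0418, H₀ = 1.5290 rad.
Bracket: H₀ sin φ sin δ + cos φ cos δ sin H₀ = 1.5290×-0.63608×0.05059 + 0.77162×0.99872×0.99913 = -0.049202 + 0.769962 = 0.720760.
Q̄ = (S₀/π) × [bracket] = (1361/π) × 0.720760 = 312.25 W/m².
Ratio Q̄_A / Q̄_B = 215.87 / 312.25 = 0.6913.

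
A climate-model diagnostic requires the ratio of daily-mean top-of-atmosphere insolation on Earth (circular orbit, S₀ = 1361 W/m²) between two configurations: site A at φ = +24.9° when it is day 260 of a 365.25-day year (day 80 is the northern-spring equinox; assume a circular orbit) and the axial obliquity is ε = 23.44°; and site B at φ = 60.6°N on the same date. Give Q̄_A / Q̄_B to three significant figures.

Q̄_A / Q̄_B ≈ 1.78

— Configuration A (φ=+24.9°):
Solar longitude: λ_s = 360° × (260 − 80)/365.25 = 177.413°.
sin δ = sin 23.44° × sin 177.413° = 0.01796, so δ = +1.029°.
cos H₀ = −tan(+24.9°) tan(+1.029°) = -0.0083, H₀ = 1.5791 rad.
Bracket: H₀ sin φ sin δ + cos φ cos δ sin H₀ = 1.5791×0.42104×0.01796 + 0.90704×0.99984×0.99997 = 0.011941 + 0.906868 = 0.918809.
Q̄ = (S₀/π) × [bracket] = (1361/π) × 0.918809 = 398.05 W/m².
— Configuration B (φ=+60.6°):
cos H₀ = −tan(+60.6°) tan(+1.029°) = -0.0319, H₀ = 1.6027 rad.
Bracket: H₀ sin φ sin δ + cos φ cos δ sin H₀ = 1.6027×0.87121×0.01796 + 0.49090×0.99984×0.99949 = 0.025077 + 0.490571 = 0.515648.
Q̄ = (S₀/π) × [bracket] = (1361/π) × 0.515648 = 223.39 W/m².
Ratio Q̄_A / Q̄_B = 398.05 / 223.39 = 1.782.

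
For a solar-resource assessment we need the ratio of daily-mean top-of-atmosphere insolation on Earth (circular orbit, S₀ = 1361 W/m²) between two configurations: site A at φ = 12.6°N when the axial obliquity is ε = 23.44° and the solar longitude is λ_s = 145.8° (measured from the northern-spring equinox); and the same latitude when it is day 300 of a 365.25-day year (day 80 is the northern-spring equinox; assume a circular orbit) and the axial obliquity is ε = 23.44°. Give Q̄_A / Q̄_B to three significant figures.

Q̄_A / Q̄_B ≈ 1.19

— Configuration A (φ=+12.6°):
Solar declination: sin δ = sin ε · sin λ_s = sin 23.44° × sin 145.8° = 0.22359, so δ = +12.920°.
cos H₀ = −tan(+12.6°) tan(+12.920°) = -0.0513, H₀ = 1.6221 rad.
Bracket: H₀ sin φ sin δ + cos φ cos δ sin H₀ = 1.6221×0.21814×0.22359 + 0.97592×0.97468×0.99868 = 0.079116 + 0.949954 = 1.029070.
Q̄ = (S₀/π) × [bracket] = (1361/π) × 1.029070 = 445.81 W/m².
— Configuration B (φ=+12.6°):
Solar longitude: λ_s = 360° × (300 − 80)/365.25 = 216.838°.
sin δ = sin 23.44° × sin 216.838° = -0.23849, so δ = -13.798°.
cos H₀ = −tan(+12.6°) tan(-13.798°) = 0.0549, H₀ = 1.5159 rad.
Bracket: H₀ sin φ sin δ + cos φ cos δ sin H₀ = 1.5159×0.21814×-0.23849 + 0.97592×0.97114×0.99849 = -0.078863 + 0.946324 = 0.867461.
Q̄ = (S₀/π) × [bracket] = (1361/π) × 0.867461 = 375.80 W/m².
Ratio Q̄_A / Q̄_B = 445.81 / 375.80 = 1.186.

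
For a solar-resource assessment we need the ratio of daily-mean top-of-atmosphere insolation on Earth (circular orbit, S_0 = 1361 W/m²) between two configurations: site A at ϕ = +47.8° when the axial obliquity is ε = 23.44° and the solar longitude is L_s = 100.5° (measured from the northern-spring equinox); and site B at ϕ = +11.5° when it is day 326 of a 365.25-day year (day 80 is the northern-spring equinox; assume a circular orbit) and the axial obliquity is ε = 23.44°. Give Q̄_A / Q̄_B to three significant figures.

Q̄_A / Q̄_B ≈ 1.41

— Configuration A (ϕ=+47.8°):
Solar declination: sin δ = sin ε · sin L_s = sin 23.44° × sin 100.5° = 0.39113, so δ = +23.025°.
cos h₀ = −tan(+47.8°) tan(+23.025°) = -0.4687, h₀ = 2.0586 rad.
Bracket: h₀ sin ϕ sin δ + cos ϕ cos δ sin h₀ = 2.0586×0.74080×0.39113 + 0.67172×0.92034×0.88336 = 0.596478 + 0.546103 = 1.142581.
Q̄ = (S_0/π) × [bracket] = (1361/π) × 1.142581 = 494.99 W/m².
— Configuration B (ϕ=+11.5°):
Solar longitude: L_s = 360° × (326 − 80)/365.25 = 242.464°.
sin δ = sin 23.44° × sin 242.464° = -0.35273, so δ = -20.654°.
cos h₀ = −tan(+11.5°) tan(-20.654°) = 0.0767, h₀ = 1.4940 rad.
Bracket: h₀ sin ϕ sin δ + cos ϕ cos δ sin h₀ = 1.4940×0.19937×-0.35273 + 0.97992×0.93573×0.99705 = -0.105064 + 0.914236 = 0.809172.
Q̄ = (S_0/π) × [bracket] = (1361/π) × 0.809172 = 350.55 W/m².
Ratio Q̄_A / Q̄_B = 494.99 / 350.55 = 1.412.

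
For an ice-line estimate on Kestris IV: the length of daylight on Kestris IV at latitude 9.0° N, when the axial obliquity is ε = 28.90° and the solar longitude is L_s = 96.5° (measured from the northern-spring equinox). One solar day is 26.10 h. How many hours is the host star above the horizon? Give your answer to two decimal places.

Solar declination: sin δ = sin ε · sin L_s = sin 28.90° × sin 96.5° = 0.48018, so δ = +28.697°.
cos h₀ = −tan ϕ · tan δ = −tan(+9.0°) × tan(+28.697°) = -0.0867, so h₀ = 1.6576 rad = 94.97°.
Daylight = 2h₀/(2π) × 26.10 h = (1.6576/π) × 26.10 = 13.77 h.

13.77 h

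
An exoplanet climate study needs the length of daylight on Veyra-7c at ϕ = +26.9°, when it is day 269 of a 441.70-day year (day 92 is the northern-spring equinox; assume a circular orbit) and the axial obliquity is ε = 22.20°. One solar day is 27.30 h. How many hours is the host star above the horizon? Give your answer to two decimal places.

14.65 h

Solar longitude: L_s = 360° × (269 − 92)/441.70 = 144.261°.
sin δ = sin 22.20° × sin 144.261° = 0.22070, so δ = +12.750°.
cos h₀ = −tan ϕ · tan δ = −tan(+26.9°) × tan(+12.750°) = -0.1148, so h₀ = 1.6858 rad = 96.59°.
Daylight = 2h₀/(2π) × 27.30 h = (1.6858/π) × 27.30 = 14.65 h.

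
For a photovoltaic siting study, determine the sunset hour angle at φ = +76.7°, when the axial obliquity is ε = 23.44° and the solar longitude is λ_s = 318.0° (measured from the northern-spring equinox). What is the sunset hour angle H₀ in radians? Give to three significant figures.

Solar declination: sin δ = sin ε · sin λ_s = sin 23.44° × sin 318.0° = -0.26617, so δ = -15.437°.
cos H₀ = −tan φ · tan δ = 1.1681 ≥ 1, so the Sun never rises (polar night) and H₀ = 0.

H₀ = 0.00 rad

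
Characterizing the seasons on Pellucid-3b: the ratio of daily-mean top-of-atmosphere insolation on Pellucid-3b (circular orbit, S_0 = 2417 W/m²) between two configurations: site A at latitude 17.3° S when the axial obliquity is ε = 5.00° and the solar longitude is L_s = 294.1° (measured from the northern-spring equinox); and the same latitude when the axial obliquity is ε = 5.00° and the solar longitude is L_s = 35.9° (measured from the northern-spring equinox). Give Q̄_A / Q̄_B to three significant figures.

— Configuration A (ϕ=-17.3°):
Solar declination: sin δ = sin ε · sin L_s = sin 5.00° × sin 294.1° = -0.07956, so δ = -4.563°.
cos h₀ = −tan(-17.3°) tan(-4.563°) = -0.0249, h₀ = 1.5957 rad.
Bracket: h₀ sin ϕ sin δ + cos ϕ cos δ sin h₀ = 1.5957×-0.29737×-0.07956 + 0.95476×0.99683×0.99969 = 0.037752 + 0.951438 = 0.989190.
Q̄ = (S_0/π) × [bracket] = (2417/π) × 0.989190 = 761.04 W/m².
— Configuration B (ϕ=-17.3°):
Solar declination: sin δ = sin ε · sin L_s = sin 5.00° × sin 35.9° = 0.05111, so δ = +2.929°.
cos h₀ = −tan(-17.3°) tan(+2.929°) = 0.0159, h₀ = 1.5549 rad.
Bracket: h₀ sin ϕ sin δ + cos ϕ cos δ sin h₀ = 1.5549×-0.29737×0.05111 + 0.95476×0.99869×0.99987 = -0.023632 + 0.953385 = 0.929753.
Q̄ = (S_0/π) × [bracket] = (2417/π) × 0.929753 = 715.31 W/m².
Ratio Q̄_A / Q̄_B = 761.04 / 715.31 = 1.064.

Q̄_A / Q̄_B ≈ 1.06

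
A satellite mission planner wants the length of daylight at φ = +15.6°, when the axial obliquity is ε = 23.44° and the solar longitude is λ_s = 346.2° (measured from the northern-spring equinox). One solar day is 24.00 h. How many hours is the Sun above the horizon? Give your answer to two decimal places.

11.80 h

Solar declination: sin δ = sin ε · sin λ_s = sin 23.44° × sin 346.2° = -0.09489, so δ = -5.445°.
cos H₀ = −tan φ · tan δ = −tan(+15.6°) × tan(-5.445°) = 0.0266, so H₀ = 1.5442 rad = 88.48°.
Daylight = 2H₀/(2π) × 24.00 h = (1.5442/π) × 24.00 = 11.80 h.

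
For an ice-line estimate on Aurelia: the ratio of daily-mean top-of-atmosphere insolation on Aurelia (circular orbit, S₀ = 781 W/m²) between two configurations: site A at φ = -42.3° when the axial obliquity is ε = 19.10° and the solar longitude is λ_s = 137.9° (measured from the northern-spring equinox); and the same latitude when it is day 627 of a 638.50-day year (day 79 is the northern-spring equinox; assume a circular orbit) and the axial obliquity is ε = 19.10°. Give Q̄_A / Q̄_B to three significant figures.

— Configuration A (φ=-42.3°):
Solar declination: sin δ = sin ε · sin λ_s = sin 19.10° × sin 137.9° = 0.21938, so δ = +12.672°.
cos H₀ = −tan(-42.3°) tan(+12.672°) = 0.2046, H₀ = 1.3647 rad.
Bracket: H₀ sin φ sin δ + cos φ cos δ sin H₀ = 1.3647×-0.67301×0.21938 + 0.73963×0.97564×0.97885 = -0.201491 + 0.706351 = 0.504860.
Q̄ = (S₀/π) × [bracket] = (781/π) × 0.504860 = 125.51 W/m².
— Configuration B (φ=-42.3°):
Solar longitude: λ_s = 360° × (627 − 79)/638.50 = 308.974°.
sin δ = sin 19.10° × sin 308.974° = -0.25439, so δ = -14.737°.
cos H₀ = −tan(-42.3°) tan(-14.737°) = -0.2394, H₀ = 1.8125 rad.
Bracket: H₀ sin φ sin δ + cos φ cos δ sin H₀ = 1.8125×-0.67301×-0.25439 + 0.73963×0.96710×0.97093 = 0.310313 + 0.694503 = 1.004816.
Q̄ = (S₀/π) × [bracket] = (781/π) × 1.004816 = 249.80 W/m².
Ratio Q̄_A / Q̄_B = 125.51 / 249.80 = 0.5024.

Q̄_A / Q̄_B ≈ 0.502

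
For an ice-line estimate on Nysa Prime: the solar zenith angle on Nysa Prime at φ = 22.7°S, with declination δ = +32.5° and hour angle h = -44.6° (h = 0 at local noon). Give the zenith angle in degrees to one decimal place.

θ_z = 69.7°

cos θ_z = sin φ sin δ + cos φ cos δ cos h = -0.207347 + 0.554000 = 0.346653.
θ_z = arccos(0.346653) = 69.7°.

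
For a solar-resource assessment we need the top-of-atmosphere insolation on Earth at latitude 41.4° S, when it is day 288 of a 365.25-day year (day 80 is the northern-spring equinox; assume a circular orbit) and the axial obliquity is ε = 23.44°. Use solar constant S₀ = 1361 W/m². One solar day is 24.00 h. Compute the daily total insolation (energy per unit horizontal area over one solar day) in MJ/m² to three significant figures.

34.5 MJ/m²

Solar longitude: λ_s = 360° × (288 − 80)/365.25 = 205.010°.
sin δ = sin 23.44° × sin 205.010° = -0.16818, so δ = -9.682°.
cos H₀ = −tan(-41.4°) tan(-9.682°) = -0.1504, H₀ = 1.7218 rad.
Bracket: H₀ sin φ sin δ + cos φ cos δ sin H₀ = 1.7218×-0.66131×-0.16818 + 0.75011×0.98576×0.98862 = 0.191497 + 0.731014 = 0.922511.
Q̄ = (S₀/π) × [bracket] = (1361/π) × 0.922511 = 399.65 W/m².
Daily total = Q̄ × 24.00 h × 3600 s/h = 399.65 × 24.00 × 3600 / 10⁶ = 34.53 MJ/m².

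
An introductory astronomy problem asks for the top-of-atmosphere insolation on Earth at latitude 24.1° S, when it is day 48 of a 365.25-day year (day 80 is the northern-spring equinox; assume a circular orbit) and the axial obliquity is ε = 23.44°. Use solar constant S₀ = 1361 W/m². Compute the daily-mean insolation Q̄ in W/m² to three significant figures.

Solar longitude: λ_s = 360° × (48 − 80)/365.25 = -31.540°, i.e. -31.540° + 360° = 328.460°.
sin δ = sin 23.44° × sin 328.460° = -0.20808, so δ = -12.010°.
cos H₀ = −tan(-24.1°) tan(-12.010°) = -0.0952, H₀ = 1.6661 rad.
Bracket: H₀ sin φ sin δ + cos φ cos δ sin H₀ = 1.6661×-0.40833×-0.20808 + 0.91283×0.97811×0.99546 = 0.141561 + 0.888795 = 1.030356.
Q̄ = (S₀/π) × [bracket] = (1361/π) × 1.030356 = 446.4 W/m².

Q̄ ≈ 446 W/m²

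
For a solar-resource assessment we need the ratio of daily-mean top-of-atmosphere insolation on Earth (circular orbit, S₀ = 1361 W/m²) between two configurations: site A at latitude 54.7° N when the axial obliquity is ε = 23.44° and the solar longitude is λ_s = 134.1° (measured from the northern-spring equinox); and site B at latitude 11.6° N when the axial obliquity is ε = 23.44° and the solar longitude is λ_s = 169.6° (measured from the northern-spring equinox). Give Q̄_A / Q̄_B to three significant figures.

Q̄_A / Q̄_B ≈ 0.970

— Configuration A (φ=+54.7°):
Solar declination: sin δ = sin ε · sin λ_s = sin 23.44° × sin 134.1° = 0.28566, so δ = +16.598°.
cos H₀ = −tan(+54.7°) tan(+16.598°) = -0.4210, H₀ = 2.0053 rad.
Bracket: H₀ sin φ sin δ + cos φ cos δ sin H₀ = 2.0053×0.81614×0.28566 + 0.57786×0.95833×0.90706 = 0.467513 + 0.502312 = 0.969825.
Q̄ = (S₀/π) × [bracket] = (1361/π) × 0.969825 = 420.15 W/m².
— Configuration B (φ=+11.6°):
Solar declination: sin δ = sin ε · sin λ_s = sin 23.44° × sin 169.6° = 0.07181, so δ = +4.118°.
cos H₀ = −tan(+11.6°) tan(+4.118°) = -0.0148, H₀ = 1.5856 rad.
Bracket: H₀ sin φ sin δ + cos φ cos δ sin H₀ = 1.5856×0.20108×0.07181 + 0.97958×0.99742×0.99989 = 0.022895 + 0.976945 = 0.999840.
Q̄ = (S₀/π) × [bracket] = (1361/π) × 0.999840 = 433.15 W/m².
Ratio Q̄_A / Q̄_B = 420.15 / 433.15 = 0.9700.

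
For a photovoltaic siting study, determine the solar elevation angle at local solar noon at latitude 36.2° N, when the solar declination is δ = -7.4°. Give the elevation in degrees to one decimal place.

At local noon the hour angle is zero, so the zenith angle equals |ϕ − δ| = |+36.2° − (-7.400°)| = 43.600°.
Elevation = 90° − 43.600° = 46.4°.

46.4°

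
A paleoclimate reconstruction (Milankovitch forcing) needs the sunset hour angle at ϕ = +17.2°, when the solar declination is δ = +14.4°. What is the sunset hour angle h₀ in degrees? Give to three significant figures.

cos h₀ = −tan ϕ · tan δ = −tan(+17.2°) × tan(+14.400°) = -0.0795, so h₀ = 1.6504 rad = 94.56°.

h₀ = 94.6°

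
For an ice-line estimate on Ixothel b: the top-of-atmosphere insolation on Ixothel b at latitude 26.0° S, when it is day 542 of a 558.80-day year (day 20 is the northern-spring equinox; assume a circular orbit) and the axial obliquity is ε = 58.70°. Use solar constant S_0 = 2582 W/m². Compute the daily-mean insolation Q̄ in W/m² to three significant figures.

Solar longitude: L_s = 360° × (542 − 20)/558.80 = 336.292°.
sin δ = sin 58.70° × sin 336.292° = -0.34356, so δ = -20.094°.
cos h₀ = −tan(-26.0°) tan(-20.094°) = -0.1784, h₀ = 1.7502 rad.
Bracket: h₀ sin ϕ sin δ + cos ϕ cos δ sin h₀ = 1.7502×-0.43837×-0.34356 + 0.89879×0.93913×0.98395 = 0.263591 + 0.830533 = 1.094124.
Q̄ = (S_0/π) × [bracket] = (2582/π) × 1.094124 = 899.2 W/m².

Q̄ ≈ 899 W/m²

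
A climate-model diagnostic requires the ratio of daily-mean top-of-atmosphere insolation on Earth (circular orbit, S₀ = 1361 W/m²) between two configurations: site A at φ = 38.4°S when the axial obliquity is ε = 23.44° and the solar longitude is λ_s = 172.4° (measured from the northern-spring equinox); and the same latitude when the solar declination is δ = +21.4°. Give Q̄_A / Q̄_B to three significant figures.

Q̄_A / Q̄_B ≈ 1.79

— Configuration A (φ=-38.4°):
Solar declination: sin δ = sin ε · sin λ_s = sin 23.44° × sin 172.4° = 0.05261, so δ = +3.016°.
cos H₀ = −tan(-38.4°) tan(+3.016°) = 0.0418, H₀ = 1.5290 rad.
Bracket: H₀ sin φ sin δ + cos φ cos δ sin H₀ = 1.5290×-0.62115×0.05261 + 0.78369×0.99862×0.99913 = -0.049966 + 0.781928 = 0.731962.
Q̄ = (S₀/π) × [bracket] = (1361/π) × 0.731962 = 317.10 W/m².
— Configuration B (φ=-38.4°):
cos H₀ = −tan(-38.4°) tan(+21.400°) = 0.3106, H₀ = 1.2550 rad.
Bracket: H₀ sin φ sin δ + cos φ cos δ sin H₀ = 1.2550×-0.62115×0.36488 + 0.78369×0.93106×0.95054 = -0.284440 + 0.693573 = 0.409133.
Q̄ = (S₀/π) × [bracket] = (1361/π) × 0.409133 = 177.24 W/m².
Ratio Q̄_A / Q̄_B = 317.10 / 177.24 = 1.789.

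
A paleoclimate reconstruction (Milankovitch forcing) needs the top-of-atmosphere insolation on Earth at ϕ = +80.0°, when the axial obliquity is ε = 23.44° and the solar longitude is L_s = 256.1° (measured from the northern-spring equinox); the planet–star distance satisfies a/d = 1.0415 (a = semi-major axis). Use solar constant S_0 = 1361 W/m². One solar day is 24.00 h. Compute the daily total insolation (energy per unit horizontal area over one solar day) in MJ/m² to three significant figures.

Solar declination: sin δ = sin ε · sin L_s = sin 23.44° × sin 256.1° = -0.38614, so δ = -22.715°.
cos h₀ = −tan(+80.0°) tan(-22.715°) = 2.3740 ≥ 1 ⇒ polar night, h₀ = 0 and Q̄ = 0.
Inverse-square distance factor (a/d)² = 1.0415² = 1.084722.
Daily total = Q̄ × 24.00 h × 3600 s/h = 0.00 MJ/m².

0.00 MJ/m²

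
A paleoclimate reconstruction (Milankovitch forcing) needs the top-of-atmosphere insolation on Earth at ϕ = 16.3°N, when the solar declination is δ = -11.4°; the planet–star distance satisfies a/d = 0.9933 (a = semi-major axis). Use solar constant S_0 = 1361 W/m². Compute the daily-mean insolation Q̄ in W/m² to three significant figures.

cos h₀ = −tan(+16.3°) tan(-11.400°) = 0.0590, h₀ = 1.5118 rad.
Bracket: h₀ sin ϕ sin δ + cos ϕ cos δ sin h₀ = 1.5118×0.28067×-0.19766 + 0.95981×0.98027×0.99826 = -0.083870 + 0.939236 = 0.855366.
Inverse-square distance factor (a/d)² = 0.9933² = 0.986645.
Q̄ = (S_0/π) × 0.986645 × [bracket] = (1361/π) × 0.986645 × 0.855366 = 365.6 W/m².

Q̄ ≈ 366 W/m²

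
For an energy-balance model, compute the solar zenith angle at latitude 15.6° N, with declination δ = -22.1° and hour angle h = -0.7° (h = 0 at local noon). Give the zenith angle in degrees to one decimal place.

cos θ_z = sin φ sin δ + cos φ cos δ cos h = -0.101174 + 0.892331 = 0.791157.
θ_z = arccos(0.791157) = 37.7°.

θ_z = 37.7°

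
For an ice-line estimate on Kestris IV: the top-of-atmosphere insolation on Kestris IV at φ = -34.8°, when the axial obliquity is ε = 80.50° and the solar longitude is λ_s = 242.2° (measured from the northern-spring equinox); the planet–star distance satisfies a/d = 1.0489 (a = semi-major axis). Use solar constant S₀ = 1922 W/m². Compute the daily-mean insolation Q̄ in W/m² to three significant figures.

Q̄ ≈ 1.05e+03 W/m²

Solar declination: sin δ = sin ε · sin λ_s = sin 80.50° × sin 242.2° = -0.87245, so δ = -60.745°.
cos H₀ = −tan(-34.8°) tan(-60.745°) = -1.2408 ≤ −1 ⇒ polar day, H₀ = π.
Bracket: H₀ sin φ sin δ + cos φ cos δ sin H₀ = 3.1416×-0.57071×-0.87245 + 0.82115×0.48870×0.00000 = 1.564253 + 0.000000 = 1.564253.
Inverse-square distance factor (a/d)² = 1.0489² = 1.100191.
Q̄ = (S₀/π) × 1.100191 × [bracket] = (1922/π) × 1.100191 × 1.564253 = 1053 W/m².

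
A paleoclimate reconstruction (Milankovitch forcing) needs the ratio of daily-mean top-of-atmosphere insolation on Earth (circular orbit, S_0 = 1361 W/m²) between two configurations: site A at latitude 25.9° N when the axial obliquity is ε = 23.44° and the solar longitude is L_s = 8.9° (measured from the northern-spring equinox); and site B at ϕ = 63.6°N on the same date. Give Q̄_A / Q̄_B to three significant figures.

Q̄_A / Q̄_B ≈ 1.76

— Configuration A (ϕ=+25.9°):
Solar declination: sin δ = sin ε · sin L_s = sin 23.44° × sin 8.9° = 0.06154, so δ = +3.528°.
cos h₀ = −tan(+25.9°) tan(+3.528°) = -0.0299, h₀ = 1.6007 rad.
Bracket: h₀ sin ϕ sin δ + cos ϕ cos δ sin h₀ = 1.6007×0.43680×0.06154 + 0.89956×0.99810×0.99955 = 0.043028 + 0.897447 = 0.940475.
Q̄ = (S_0/π) × [bracket] = (1361/π) × 0.940475 = 407.43 W/m².
— Configuration B (ϕ=+63.6°):
cos h₀ = −tan(+63.6°) tan(+3.528°) = -0.1242, h₀ = 1.6953 rad.
Bracket: h₀ sin ϕ sin δ + cos ϕ cos δ sin h₀ = 1.6953×0.89571×0.06154 + 0.44464×0.99810×0.99226 = 0.093448 + 0.440360 = 0.533808.
Q̄ = (S_0/π) × [bracket] = (1361/π) × 0.533808 = 231.26 W/m².
Ratio Q̄_A / Q̄_B = 407.43 / 231.26 = 1.762.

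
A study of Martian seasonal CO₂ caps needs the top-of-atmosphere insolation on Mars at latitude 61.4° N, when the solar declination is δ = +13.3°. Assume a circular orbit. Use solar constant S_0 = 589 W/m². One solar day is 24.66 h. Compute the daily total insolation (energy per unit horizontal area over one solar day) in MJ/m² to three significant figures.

cos h₀ = −tan(+61.4°) tan(+13.300°) = -0.4336, h₀ = 2.0192 rad.
Bracket: h₀ sin ϕ sin δ + cos ϕ cos δ sin h₀ = 2.0192×0.87798×0.23005 + 0.47869×0.97318×0.90112 = 0.407837 + 0.419788 = 0.827625.
Q̄ = (S_0/π) × [bracket] = (589/π) × 0.827625 = 155.17 W/m².
Daily total = Q̄ × 24.66 h × 3600 s/h = 155.17 × 24.66 × 3600 / 10⁶ = 13.78 MJ/m².

13.8 MJ/m²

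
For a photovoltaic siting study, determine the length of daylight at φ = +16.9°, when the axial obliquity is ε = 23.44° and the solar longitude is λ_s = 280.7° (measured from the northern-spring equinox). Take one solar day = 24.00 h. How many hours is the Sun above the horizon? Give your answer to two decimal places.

Solar declination: sin δ = sin ε · sin λ_s = sin 23.44° × sin 280.7° = -0.39087, so δ = -23.009°.
cos H₀ = −tan φ · tan δ = −tan(+16.9°) × tan(-23.009°) = 0.1290, so H₀ = 1.4414 rad = 82.59°.
Daylight = 2H₀/(2π) × 24.00 h = (1.4414/π) × 24.00 = 11.01 h.

11.01 h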